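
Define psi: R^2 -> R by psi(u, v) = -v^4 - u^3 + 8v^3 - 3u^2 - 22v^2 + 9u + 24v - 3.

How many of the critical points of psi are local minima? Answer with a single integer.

psi separates as a function of u plus a function of v, so ∇psi=0 decouples.
∂psi/∂u = -3(u - 1)(u + 3) = 0 at u ∈ {-3, 1}; ∂psi/∂v = -4(v - 3)(v - 2)(v - 1) = 0 at v ∈ {1, 2, 3}.
The Hessian is diagonal: diag(psi_uu, psi_vv). Second derivatives: psi_uu(-3)=12, psi_uu(1)=-12; psi_vv(1)=-8, psi_vv(2)=4, psi_vv(3)=-8.
Local minima occur where both diagonal entries positive: (-3, 2). Count: 1.

1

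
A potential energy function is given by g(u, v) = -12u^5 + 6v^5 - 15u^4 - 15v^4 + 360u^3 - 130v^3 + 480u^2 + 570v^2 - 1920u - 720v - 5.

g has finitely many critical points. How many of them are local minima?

4

g separates as a function of u plus a function of v, so ∇g=0 decouples.
∂g/∂u = -60(u - 4)(u - 1)(u + 2)(u + 4) = 0 at u ∈ {-4, -2, 1, 4}; ∂g/∂v = 30(v - 3)(v - 2)(v - 1)(v + 4) = 0 at v ∈ {-4, 1, 2, 3}.
The Hessian is diagonal: diag(g_uu, g_vv). Second derivatives: g_uu(-4)=4800, g_uu(-2)=-2160, g_uu(1)=2700, g_uu(4)=-8640; g_vv(-4)=-6300, g_vv(1)=300, g_vv(2)=-180, g_vv(3)=420.
Local minima occur where both diagonal entries positive: (-4, 1), (-4, 3), (1, 1), (1, 3). Count: 4.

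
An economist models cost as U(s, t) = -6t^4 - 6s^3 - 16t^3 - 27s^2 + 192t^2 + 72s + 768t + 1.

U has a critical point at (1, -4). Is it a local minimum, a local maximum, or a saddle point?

The mixed partial ∂²U/∂s∂t is 0, so the Hessian at any point is diag(U_ss, U_tt) = diag(-18(2s + 3), 24(-3t^2 - 4t + 16)).
At (1, -4): H = diag(-90, -384).
Both eigenvalues are negative, so H is negative definite: a local maximum.

local maximum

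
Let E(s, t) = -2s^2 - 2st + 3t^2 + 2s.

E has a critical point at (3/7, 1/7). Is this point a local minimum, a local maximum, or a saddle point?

The Hessian of E is constant: H = [[-4, -2], [-2, 6]].
det(H) = (-4)·6 − (-2)² = -28.
Since det(H) < 0, H is indefinite and the critical point is a saddle point.

saddle point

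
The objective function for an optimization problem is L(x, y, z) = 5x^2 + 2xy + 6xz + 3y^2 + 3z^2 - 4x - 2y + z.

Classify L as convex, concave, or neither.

convex

L is quadratic, so its Hessian is the constant matrix H = [[10, 2, 6], [2, 6, 0], [6, 0, 6]].
Leading principal minors: 10, 56, 120.
All positive ⇒ H ≻ 0 ⇒ convex.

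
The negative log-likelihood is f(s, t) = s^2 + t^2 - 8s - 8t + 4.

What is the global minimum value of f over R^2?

f(s,t) separates as P(s) + Q(t) + 4, so its minimum is min P + min Q + 4.
P'(s) = 2s - 8 vanishes at s ∈ {4}; Q'(t) = 2(t - 4) vanishes at t ∈ {4}.
Local minima of P (where P''>0): P(4)=-16. Local minima of Q: Q(4)=-16.
So the global minimum of f is P(4) + Q(4) + 4 = -16 − 16 + 4 = -28, attained at (4, 4).

-28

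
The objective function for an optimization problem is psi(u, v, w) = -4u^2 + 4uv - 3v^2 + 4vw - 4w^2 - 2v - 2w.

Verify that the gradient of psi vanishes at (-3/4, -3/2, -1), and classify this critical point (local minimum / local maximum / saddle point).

local maximum

∇psi = (-8u + 4v, 4u - 6v + 4w - 2, 4v - 8w - 2); substituting (-3/4, -3/2, -1) gives ∇psi = (0, 0, 0), so (-3/4, -3/2, -1) is indeed a critical point.
The Hessian is constant: H = [[-8, 4, 0], [4, -6, 4], [0, 4, -8]].
Leading principal minors: Δ₁ = -8, Δ₂ = 32, Δ₃ = -128.
The minors alternate sign starting negative (−, +, −), so H is negative definite: a local maximum.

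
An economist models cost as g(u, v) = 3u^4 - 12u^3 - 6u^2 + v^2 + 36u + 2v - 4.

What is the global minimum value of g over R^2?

g(u,v) separates as P(u) + Q(v) − 4, so its minimum is min P + min Q − 4.
P'(u) = 12(u - 3)(u - 1)(u + 1) vanishes at u ∈ {-1, 1, 3}; Q'(v) = 2v + 2 vanishes at v ∈ {-1}.
Local minima of P (where P''>0): P(-1)=-27, P(3)=-27. Local minima of Q: Q(-1)=-1.
So the global minimum of g is P(-1) + Q(-1) − 4 = -27 − 1 − 4 = -32, attained at (-1, -1).

-32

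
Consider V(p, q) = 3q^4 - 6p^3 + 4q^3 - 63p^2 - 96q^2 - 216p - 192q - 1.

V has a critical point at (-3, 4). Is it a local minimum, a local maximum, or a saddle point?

saddle point

The mixed partial ∂²V/∂p∂q is 0, so the Hessian at any point is diag(V_pp, V_qq) = diag(-18(2p + 7), 12(3q^2 + 2q - 16)).
At (-3, 4): H = diag(-18, 480).
The eigenvalues have opposite signs, so H is indefinite: a saddle point.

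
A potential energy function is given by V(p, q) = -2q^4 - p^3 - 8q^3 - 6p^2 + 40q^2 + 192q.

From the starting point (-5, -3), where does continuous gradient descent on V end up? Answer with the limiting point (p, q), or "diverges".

V is separable, so gradient descent decouples: p follows -∂V/∂p, q follows -∂V/∂q.
∂V/∂p = -3p(p + 4); at p=-5 this is -15, so p increases.
∂V/∂q = -8(q - 3)(q + 2)(q + 4); at q=-3 this is -48, so q increases.
p converges to its nearest critical value -4 (a local min of the p-part); q converges to -2. The iterate converges to (-4, -2).

(-4, -2)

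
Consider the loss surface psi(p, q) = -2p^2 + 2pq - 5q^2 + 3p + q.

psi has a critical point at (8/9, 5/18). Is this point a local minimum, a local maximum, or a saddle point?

local maximum

The Hessian of psi is constant: H = [[-4, 2], [2, -10]].
det(H) = (-4)·(-10) − 2² = 36.
det(H) > 0 and tr(H) = -14 < 0, so H is negative definite and the point is a local maximum.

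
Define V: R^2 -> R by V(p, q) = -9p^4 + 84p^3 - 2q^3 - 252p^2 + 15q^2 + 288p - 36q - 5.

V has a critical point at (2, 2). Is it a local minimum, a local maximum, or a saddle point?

local minimum

The mixed partial ∂²V/∂p∂q is 0, so the Hessian at any point is diag(V_pp, V_qq) = diag(36(-3p^2 + 14p - 14), 6(-2q + 5)).
At (2, 2): H = diag(72, 6).
Both eigenvalues are positive, so H is positive definite: a local minimum.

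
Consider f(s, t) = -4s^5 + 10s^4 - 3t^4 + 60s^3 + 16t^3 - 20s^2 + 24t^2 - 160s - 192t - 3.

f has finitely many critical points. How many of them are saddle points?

f separates as a function of s plus a function of t, so ∇f=0 decouples.
∂f/∂s = -20(s - 4)(s - 1)(s + 1)(s + 2) = 0 at s ∈ {-2, -1, 1, 4}; ∂f/∂t = -12(t - 4)(t - 2)(t + 2) = 0 at t ∈ {-2, 2, 4}.
The Hessian is diagonal: diag(f_ss, f_tt). Second derivatives: f_ss(-2)=360, f_ss(-1)=-200, f_ss(1)=360, f_ss(4)=-1800; f_tt(-2)=-288, f_tt(2)=96, f_tt(4)=-144.
Saddle points occur where the two diagonal entries have opposite signs: (-2, -2), (-2, 4), (-1, 2), (1, -2), (1, 4), (4, 2). Count: 6.

6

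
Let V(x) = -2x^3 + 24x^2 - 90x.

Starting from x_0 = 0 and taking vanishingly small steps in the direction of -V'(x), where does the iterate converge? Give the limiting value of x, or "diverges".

V'(x) = -6(x - 5)(x - 3), so V'(0) = -90.
Gradient descent moves in the -V' direction, i.e. x is increasing.
The nearest critical point in that direction is x = 3, where V'' = 12 > 0 (a local minimum). The iterate converges there.

3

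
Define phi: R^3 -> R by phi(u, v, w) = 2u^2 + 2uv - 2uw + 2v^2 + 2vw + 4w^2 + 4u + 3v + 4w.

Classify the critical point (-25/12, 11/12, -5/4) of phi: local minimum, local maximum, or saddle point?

local minimum

The Hessian is constant: H = [[4, 2, -2], [2, 4, 2], [-2, 2, 8]].
Leading principal minors: Δ₁ = 4, Δ₂ = 12, Δ₃ = 48.
All leading minors are positive, so H is positive definite: a local minimum.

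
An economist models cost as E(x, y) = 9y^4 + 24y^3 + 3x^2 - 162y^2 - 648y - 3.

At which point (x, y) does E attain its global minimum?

E(x,y) separates as P(x) + Q(y) − 3, so its minimum is min P + min Q − 3.
P'(x) = 6x vanishes at x ∈ {0}; Q'(y) = 36(y - 3)(y + 2)(y + 3) vanishes at y ∈ {-3, -2, 3}.
Local minima of P (where P''>0): P(0)=0. Local minima of Q: Q(-3)=567, Q(3)=-2025.
So the global minimum of E is P(0) + Q(3) − 3 = 0 − 2025 − 3 = -2028, attained at (0, 3).

(0, 3)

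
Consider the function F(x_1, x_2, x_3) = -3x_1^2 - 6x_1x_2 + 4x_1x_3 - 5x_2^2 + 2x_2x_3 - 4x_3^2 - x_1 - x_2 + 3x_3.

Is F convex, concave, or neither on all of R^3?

concave

F is quadratic, so its Hessian is the constant matrix H = [[-6, -6, 4], [-6, -10, 2], [4, 2, -8]].
Leading principal minors: -6, 24, -104.
Signs alternate −, +, − ⇒ H ≺ 0 ⇒ concave.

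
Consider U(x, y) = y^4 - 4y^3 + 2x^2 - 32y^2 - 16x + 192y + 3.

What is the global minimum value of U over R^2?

-797

U(x,y) separates as P(x) + Q(y) + 3, so its minimum is min P + min Q + 3.
P'(x) = 4x - 16 vanishes at x ∈ {4}; Q'(y) = 4(y - 4)(y - 3)(y + 4) vanishes at y ∈ {-4, 3, 4}.
Local minima of P (where P''>0): P(4)=-32. Local minima of Q: Q(-4)=-768, Q(4)=256.
So the global minimum of U is P(4) + Q(-4) + 3 = -32 − 768 + 3 = -797, attained at (4, -4).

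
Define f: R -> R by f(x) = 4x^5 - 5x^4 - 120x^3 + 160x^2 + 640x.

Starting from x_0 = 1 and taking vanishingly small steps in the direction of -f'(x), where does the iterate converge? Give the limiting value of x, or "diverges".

-1

f'(x) = 20(x - 4)(x - 2)(x + 1)(x + 4), so f'(1) = 600.
Gradient descent moves in the -f' direction, i.e. x is decreasing.
The nearest critical point in that direction is x = -1, where f'' = 900 > 0 (a local minimum). The iterate converges there.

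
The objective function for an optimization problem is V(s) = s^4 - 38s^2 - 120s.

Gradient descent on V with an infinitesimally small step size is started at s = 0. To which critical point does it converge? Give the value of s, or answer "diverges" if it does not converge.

V'(s) = 4(s - 5)(s + 2)(s + 3), so V'(0) = -120.
Gradient descent moves in the -V' direction, i.e. s is increasing.
The nearest critical point in that direction is s = 5, where V'' = 224 > 0 (a local minimum). The iterate converges there.

5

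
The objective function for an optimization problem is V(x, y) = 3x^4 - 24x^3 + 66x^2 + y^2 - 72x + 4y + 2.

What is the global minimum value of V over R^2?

V(x,y) separates as P(x) + Q(y) + 2, so its minimum is min P + min Q + 2.
P'(x) = 12(x - 3)(x - 2)(x - 1) vanishes at x ∈ {1, 2, 3}; Q'(y) = 2y + 4 vanishes at y ∈ {-2}.
Local minima of P (where P''>0): P(1)=-27, P(3)=-27. Local minima of Q: Q(-2)=-4.
So the global minimum of V is P(1) + Q(-2) + 2 = -27 − 4 + 2 = -29, attained at (1, -2).

-29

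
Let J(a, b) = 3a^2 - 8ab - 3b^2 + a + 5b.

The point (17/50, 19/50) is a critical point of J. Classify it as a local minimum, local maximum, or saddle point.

The Hessian of J is constant: H = [[6, -8], [-8, -6]].
det(H) = 6·(-6) − (-8)² = -100.
Since det(H) < 0, H is indefinite and the critical point is a saddle point.

saddle point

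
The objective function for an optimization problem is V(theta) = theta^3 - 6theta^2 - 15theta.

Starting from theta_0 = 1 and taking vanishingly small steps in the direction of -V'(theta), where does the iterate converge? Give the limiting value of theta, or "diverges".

V'(theta) = 3(theta - 5)(theta + 1), so V'(1) = -24.
Gradient descent moves in the -V' direction, i.e. theta is increasing.
The nearest critical point in that direction is theta = 5, where V'' = 18 > 0 (a local minimum). The iterate converges there.

5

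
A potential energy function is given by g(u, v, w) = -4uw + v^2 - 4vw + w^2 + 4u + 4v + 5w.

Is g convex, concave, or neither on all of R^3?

neither

g is quadratic, so its Hessian is the constant matrix H = [[0, 0, -4], [0, 2, -4], [-4, -4, 2]].
Leading principal minors: 0, 0, -32.
Neither pattern holds ⇒ H is indefinite ⇒ neither convex nor concave.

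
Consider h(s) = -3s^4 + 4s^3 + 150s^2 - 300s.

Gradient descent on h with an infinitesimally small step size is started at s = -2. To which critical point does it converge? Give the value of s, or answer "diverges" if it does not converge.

h'(s) = -12(s - 5)(s - 1)(s + 5), so h'(-2) = -756.
Gradient descent moves in the -h' direction, i.e. s is increasing.
The nearest critical point in that direction is s = 1, where h'' = 288 > 0 (a local minimum). The iterate converges there.

1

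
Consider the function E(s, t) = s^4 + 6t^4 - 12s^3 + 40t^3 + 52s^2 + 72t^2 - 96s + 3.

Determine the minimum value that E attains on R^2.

E(s,t) separates as P(s) + Q(t) + 3, so its minimum is min P + min Q + 3.
P'(s) = 4(s - 4)(s - 3)(s - 2) vanishes at s ∈ {2, 3, 4}; Q'(t) = 24t(t + 2)(t + 3) vanishes at t ∈ {-3, -2, 0}.
Local minima of P (where P''>0): P(2)=-64, P(4)=-64. Local minima of Q: Q(-3)=54, Q(0)=0.
So the global minimum of E is P(2) + Q(0) + 3 = -64 + 0 + 3 = -61, attained at (2, 0).

-61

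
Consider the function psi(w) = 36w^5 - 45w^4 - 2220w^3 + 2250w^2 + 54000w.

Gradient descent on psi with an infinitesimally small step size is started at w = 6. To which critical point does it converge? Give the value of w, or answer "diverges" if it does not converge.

psi'(w) = 180(w - 5)(w - 4)(w + 3)(w + 5), so psi'(6) = 35640.
Gradient descent moves in the -psi' direction, i.e. w is decreasing.
The nearest critical point in that direction is w = 5, where psi'' = 14400 > 0 (a local minimum). The iterate converges there.

5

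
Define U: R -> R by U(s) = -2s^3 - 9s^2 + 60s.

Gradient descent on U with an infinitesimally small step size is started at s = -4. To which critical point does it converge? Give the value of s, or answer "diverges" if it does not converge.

U'(s) = -6(s - 2)(s + 5), so U'(-4) = 36.
Gradient descent moves in the -U' direction, i.e. s is decreasing.
The nearest critical point in that direction is s = -5, where U'' = 42 > 0 (a local minimum). The iterate converges there.

-5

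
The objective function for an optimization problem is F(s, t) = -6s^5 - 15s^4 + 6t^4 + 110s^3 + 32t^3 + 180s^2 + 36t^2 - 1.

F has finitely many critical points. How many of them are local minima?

4

F separates as a function of s plus a function of t, so ∇F=0 decouples.
∂F/∂s = -30s(s - 3)(s + 1)(s + 4) = 0 at s ∈ {-4, -1, 0, 3}; ∂F/∂t = 24t(t + 1)(t + 3) = 0 at t ∈ {-3, -1, 0}.
The Hessian is diagonal: diag(F_ss, F_tt). Second derivatives: F_ss(-4)=2520, F_ss(-1)=-360, F_ss(0)=360, F_ss(3)=-2520; F_tt(-3)=144, F_tt(-1)=-48, F_tt(0)=72.
Local minima occur where both diagonal entries positive: (-4, -3), (-4, 0), (0, -3), (0, 0). Count: 4.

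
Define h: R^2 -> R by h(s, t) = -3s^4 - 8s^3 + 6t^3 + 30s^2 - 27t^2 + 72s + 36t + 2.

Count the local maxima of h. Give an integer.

2

h separates as a function of s plus a function of t, so ∇h=0 decouples.
∂h/∂s = -12(s - 2)(s + 1)(s + 3) = 0 at s ∈ {-3, -1, 2}; ∂h/∂t = 18(t - 2)(t - 1) = 0 at t ∈ {1, 2}.
The Hessian is diagonal: diag(h_ss, h_tt). Second derivatives: h_ss(-3)=-120, h_ss(-1)=72, h_ss(2)=-180; h_tt(1)=-18, h_tt(2)=18.
Local maxima occur where both diagonal entries negative: (-3, 1), (2, 1). Count: 2.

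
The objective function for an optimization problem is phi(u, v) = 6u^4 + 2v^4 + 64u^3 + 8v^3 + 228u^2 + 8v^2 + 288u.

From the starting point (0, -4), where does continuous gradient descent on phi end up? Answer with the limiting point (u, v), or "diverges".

(-1, -2)

phi is separable, so gradient descent decouples: u follows -∂phi/∂u, v follows -∂phi/∂v.
∂phi/∂u = 24(u + 1)(u + 3)(u + 4); at u=0 this is 288, so u decreases.
∂phi/∂v = 8v(v + 1)(v + 2); at v=-4 this is -192, so v increases.
u converges to its nearest critical value -1 (a local min of the u-part); v converges to -2. The iterate converges to (-1, -2).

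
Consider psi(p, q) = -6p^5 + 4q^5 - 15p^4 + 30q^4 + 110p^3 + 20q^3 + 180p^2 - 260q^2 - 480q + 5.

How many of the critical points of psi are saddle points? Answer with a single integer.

psi separates as a function of p plus a function of q, so ∇psi=0 decouples.
∂psi/∂p = -30p(p - 3)(p + 1)(p + 4) = 0 at p ∈ {-4, -1, 0, 3}; ∂psi/∂q = 20(q - 2)(q + 1)(q + 3)(q + 4) = 0 at q ∈ {-4, -3, -1, 2}.
The Hessian is diagonal: diag(psi_pp, psi_qq). Second derivatives: psi_pp(-4)=2520, psi_pp(-1)=-360, psi_pp(0)=360, psi_pp(3)=-2520; psi_qq(-4)=-360, psi_qq(-3)=200, psi_qq(-1)=-360, psi_qq(2)=1800.
Saddle points occur where the two diagonal entries have opposite signs: (-4, -4), (-4, -1), (-1, -3), (-1, 2), (0, -4), (0, -1), (3, -3), (3, 2). Count: 8.

8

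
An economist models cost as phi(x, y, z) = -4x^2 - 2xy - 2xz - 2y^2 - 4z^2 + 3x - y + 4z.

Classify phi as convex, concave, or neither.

concave

phi is quadratic, so its Hessian is the constant matrix H = [[-8, -2, -2], [-2, -4, 0], [-2, 0, -8]].
Leading principal minors: -8, 28, -208.
Signs alternate −, +, − ⇒ H ≺ 0 ⇒ concave.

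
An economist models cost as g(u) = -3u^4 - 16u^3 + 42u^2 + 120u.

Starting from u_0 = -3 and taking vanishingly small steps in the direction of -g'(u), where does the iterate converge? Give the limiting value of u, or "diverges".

-1

g'(u) = -12(u - 2)(u + 1)(u + 5), so g'(-3) = -240.
Gradient descent moves in the -g' direction, i.e. u is increasing.
The nearest critical point in that direction is u = -1, where g'' = 144 > 0 (a local minimum). The iterate converges there.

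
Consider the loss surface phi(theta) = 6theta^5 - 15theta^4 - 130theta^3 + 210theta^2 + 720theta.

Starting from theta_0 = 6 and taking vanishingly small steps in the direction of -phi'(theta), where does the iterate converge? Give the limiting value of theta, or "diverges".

phi'(theta) = 30(theta - 4)(theta - 2)(theta + 1)(theta + 3), so phi'(6) = 15120.
Gradient descent moves in the -phi' direction, i.e. theta is decreasing.
The nearest critical point in that direction is theta = 4, where phi'' = 2100 > 0 (a local minimum). The iterate converges there.

4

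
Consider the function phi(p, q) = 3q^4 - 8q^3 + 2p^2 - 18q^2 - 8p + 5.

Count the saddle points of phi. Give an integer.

1

phi separates as a function of p plus a function of q, so ∇phi=0 decouples.
∂phi/∂p = 4(p - 2) = 0 at p ∈ {2}; ∂phi/∂q = 12q(q - 3)(q + 1) = 0 at q ∈ {-1, 0, 3}.
The Hessian is diagonal: diag(phi_pp, phi_qq). Second derivatives: phi_pp(2)=4; phi_qq(-1)=48, phi_qq(0)=-36, phi_qq(3)=144.
Saddle points occur where the two diagonal entries have opposite signs: (2, 0). Count: 1.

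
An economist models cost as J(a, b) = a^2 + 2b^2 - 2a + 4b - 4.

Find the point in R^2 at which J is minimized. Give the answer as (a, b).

(1, -1)

J(a,b) separates as P(a) + Q(b) − 4, so its minimum is min P + min Q − 4.
P'(a) = 2a - 2 vanishes at a ∈ {1}; Q'(b) = 4b + 4 vanishes at b ∈ {-1}.
Local minima of P (where P''>0): P(1)=-1. Local minima of Q: Q(-1)=-2.
So the global minimum of J is P(1) + Q(-1) − 4 = -1 − 2 − 4 = -7, attained at (1, -1).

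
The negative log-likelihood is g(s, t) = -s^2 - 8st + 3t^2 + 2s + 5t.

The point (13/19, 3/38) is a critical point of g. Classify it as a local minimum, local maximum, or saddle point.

The Hessian of g is constant: H = [[-2, -8], [-8, 6]].
det(H) = (-2)·6 − (-8)² = -76.
Since det(H) < 0, H is indefinite and the critical point is a saddle point.

saddle point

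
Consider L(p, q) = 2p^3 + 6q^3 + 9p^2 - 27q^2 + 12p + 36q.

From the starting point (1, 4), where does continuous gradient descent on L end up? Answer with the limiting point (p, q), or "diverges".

L is separable, so gradient descent decouples: p follows -∂L/∂p, q follows -∂L/∂q.
∂L/∂p = 6(p + 1)(p + 2); at p=1 this is 36, so p decreases.
∂L/∂q = 18(q - 2)(q - 1); at q=4 this is 108, so q decreases.
p converges to its nearest critical value -1 (a local min of the p-part); q converges to 2. The iterate converges to (-1, 2).

(-1, 2)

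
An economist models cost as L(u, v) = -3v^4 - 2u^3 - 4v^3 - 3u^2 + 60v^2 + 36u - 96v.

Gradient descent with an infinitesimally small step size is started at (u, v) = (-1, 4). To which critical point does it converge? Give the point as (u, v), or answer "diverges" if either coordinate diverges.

diverges

L is separable, so gradient descent decouples: u follows -∂L/∂u, v follows -∂L/∂v.
∂L/∂u = -6(u - 2)(u + 3); at u=-1 this is 36, so u decreases.
∂L/∂v = -12(v - 2)(v - 1)(v + 4); at v=4 this is -576, so v increases.
The v-coordinate has no critical point in that direction and runs off to infinity.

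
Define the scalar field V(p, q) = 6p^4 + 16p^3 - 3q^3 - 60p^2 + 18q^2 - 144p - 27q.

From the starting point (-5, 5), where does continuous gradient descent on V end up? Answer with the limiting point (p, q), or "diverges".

V is separable, so gradient descent decouples: p follows -∂V/∂p, q follows -∂V/∂q.
∂V/∂p = 24(p - 2)(p + 1)(p + 3); at p=-5 this is -1344, so p increases.
∂V/∂q = -9(q - 3)(q - 1); at q=5 this is -72, so q increases.
The q-coordinate has no critical point in that direction and runs off to infinity.

diverges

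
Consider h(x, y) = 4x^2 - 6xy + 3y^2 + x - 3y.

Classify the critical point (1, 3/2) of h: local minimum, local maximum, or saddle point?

The Hessian of h is constant: H = [[8, -6], [-6, 6]].
det(H) = 8·6 − (-6)² = 12.
det(H) > 0 and tr(H) = 14 > 0, so H is positive definite and the point is a local minimum.

local minimum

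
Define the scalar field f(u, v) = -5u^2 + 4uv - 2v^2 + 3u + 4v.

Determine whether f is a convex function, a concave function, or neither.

concave

f is quadratic, so its Hessian is the constant matrix H = [[-10, 4], [4, -4]].
det(H) = 24, tr(H) = -14.
det(H) > 0 and tr(H) < 0, so H is negative definite everywhere: concave.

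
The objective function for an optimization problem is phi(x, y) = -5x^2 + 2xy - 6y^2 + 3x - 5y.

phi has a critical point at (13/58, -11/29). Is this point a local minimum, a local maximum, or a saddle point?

local maximum

The Hessian of phi is constant: H = [[-10, 2], [2, -12]].
det(H) = (-10)·(-12) − 2² = 116.
det(H) > 0 and tr(H) = -22 < 0, so H is negative definite and the point is a local maximum.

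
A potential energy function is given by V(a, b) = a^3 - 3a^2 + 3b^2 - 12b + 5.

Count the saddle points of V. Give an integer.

1

V separates as a function of a plus a function of b, so ∇V=0 decouples.
∂V/∂a = 3a(a - 2) = 0 at a ∈ {0, 2}; ∂V/∂b = 6(b - 2) = 0 at b ∈ {2}.
The Hessian is diagonal: diag(V_aa, V_bb). Second derivatives: V_aa(0)=-6, V_aa(2)=6; V_bb(2)=6.
Saddle points occur where the two diagonal entries have opposite signs: (0, 2). Count: 1.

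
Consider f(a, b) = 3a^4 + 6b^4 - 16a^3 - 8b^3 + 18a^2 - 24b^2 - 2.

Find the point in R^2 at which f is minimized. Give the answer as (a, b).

(3, 2)

f(a,b) separates as P(a) + Q(b) − 2, so its minimum is min P + min Q − 2.
P'(a) = 12a(a - 3)(a - 1) vanishes at a ∈ {0, 1, 3}; Q'(b) = 24b(b - 2)(b + 1) vanishes at b ∈ {-1, 0, 2}.
Local minima of P (where P''>0): P(0)=0, P(3)=-27. Local minima of Q: Q(-1)=-10, Q(2)=-64.
So the global minimum of f is P(3) + Q(2) − 2 = -27 − 64 − 2 = -93, attained at (3, 2).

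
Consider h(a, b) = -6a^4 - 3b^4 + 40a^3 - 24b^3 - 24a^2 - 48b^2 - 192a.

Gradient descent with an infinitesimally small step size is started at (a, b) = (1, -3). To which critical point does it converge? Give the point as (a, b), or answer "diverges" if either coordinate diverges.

(2, -2)

h is separable, so gradient descent decouples: a follows -∂h/∂a, b follows -∂h/∂b.
∂h/∂a = -24(a - 4)(a - 2)(a + 1); at a=1 this is -144, so a increases.
∂h/∂b = -12b(b + 2)(b + 4); at b=-3 this is -36, so b increases.
a converges to its nearest critical value 2 (a local min of the a-part); b converges to -2. The iterate converges to (2, -2).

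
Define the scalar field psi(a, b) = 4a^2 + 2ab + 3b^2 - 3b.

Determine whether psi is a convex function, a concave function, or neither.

psi is quadratic, so its Hessian is the constant matrix H = [[8, 2], [2, 6]].
det(H) = 44, tr(H) = 14.
det(H) > 0 and tr(H) > 0, so H is positive definite everywhere: convex.

convex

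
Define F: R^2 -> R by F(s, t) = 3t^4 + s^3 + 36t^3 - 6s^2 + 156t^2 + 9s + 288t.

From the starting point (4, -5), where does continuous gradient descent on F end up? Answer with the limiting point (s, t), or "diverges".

F is separable, so gradient descent decouples: s follows -∂F/∂s, t follows -∂F/∂t.
∂F/∂s = 3(s - 3)(s - 1); at s=4 this is 9, so s decreases.
∂F/∂t = 12(t + 2)(t + 3)(t + 4); at t=-5 this is -72, so t increases.
s converges to its nearest critical value 3 (a local min of the s-part); t converges to -4. The iterate converges to (3, -4).

(3, -4)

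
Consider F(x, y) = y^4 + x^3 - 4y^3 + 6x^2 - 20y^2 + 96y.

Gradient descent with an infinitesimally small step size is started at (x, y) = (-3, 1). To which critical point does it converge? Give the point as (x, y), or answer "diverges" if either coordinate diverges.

(0, -3)

F is separable, so gradient descent decouples: x follows -∂F/∂x, y follows -∂F/∂y.
∂F/∂x = 3x(x + 4); at x=-3 this is -9, so x increases.
∂F/∂y = 4(y - 4)(y - 2)(y + 3); at y=1 this is 48, so y decreases.
x converges to its nearest critical value 0 (a local min of the x-part); y converges to -3. The iterate converges to (0, -3).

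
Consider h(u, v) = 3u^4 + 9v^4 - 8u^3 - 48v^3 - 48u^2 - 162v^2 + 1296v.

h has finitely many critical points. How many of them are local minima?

4

h separates as a function of u plus a function of v, so ∇h=0 decouples.
∂h/∂u = 12u(u - 4)(u + 2) = 0 at u ∈ {-2, 0, 4}; ∂h/∂v = 36(v - 4)(v - 3)(v + 3) = 0 at v ∈ {-3, 3, 4}.
The Hessian is diagonal: diag(h_uu, h_vv). Second derivatives: h_uu(-2)=144, h_uu(0)=-96, h_uu(4)=288; h_vv(-3)=1512, h_vv(3)=-216, h_vv(4)=252.
Local minima occur where both diagonal entries positive: (-2, -3), (-2, 4), (4, -3), (4, 4). Count: 4.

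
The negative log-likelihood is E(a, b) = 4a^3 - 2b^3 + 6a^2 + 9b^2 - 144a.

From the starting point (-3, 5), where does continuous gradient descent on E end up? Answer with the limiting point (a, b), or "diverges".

diverges

E is separable, so gradient descent decouples: a follows -∂E/∂a, b follows -∂E/∂b.
∂E/∂a = 12(a - 3)(a + 4); at a=-3 this is -72, so a increases.
∂E/∂b = -6b(b - 3); at b=5 this is -60, so b increases.
The b-coordinate has no critical point in that direction and runs off to infinity.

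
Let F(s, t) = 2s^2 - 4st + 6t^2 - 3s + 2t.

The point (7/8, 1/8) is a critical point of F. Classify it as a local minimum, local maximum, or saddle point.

local minimum

The Hessian of F is constant: H = [[4, -4], [-4, 12]].
det(H) = 4·12 − (-4)² = 32.
det(H) > 0 and tr(H) = 16 > 0, so H is positive definite and the point is a local minimum.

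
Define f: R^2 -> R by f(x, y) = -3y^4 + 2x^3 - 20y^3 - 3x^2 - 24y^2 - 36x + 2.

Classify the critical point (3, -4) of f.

saddle point

The mixed partial ∂²f/∂x∂y is 0, so the Hessian at any point is diag(f_xx, f_yy) = diag(6(2x - 1), -12(3y^2 + 10y + 4)).
At (3, -4): H = diag(30, -144).
The eigenvalues have opposite signs, so H is indefinite: a saddle point.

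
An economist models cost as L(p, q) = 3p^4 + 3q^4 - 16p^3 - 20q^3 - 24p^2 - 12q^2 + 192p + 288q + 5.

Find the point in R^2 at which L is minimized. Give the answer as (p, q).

(-2, -2)

L(p,q) separates as A(p) + B(q) + 5, so its minimum is min A + min B + 5.
A'(p) = 12(p - 4)(p - 2)(p + 2) vanishes at p ∈ {-2, 2, 4}; B'(q) = 12(q - 4)(q - 3)(q + 2) vanishes at q ∈ {-2, 3, 4}.
Local minima of A (where A''>0): A(-2)=-304, A(4)=128. Local minima of B: B(-2)=-416, B(4)=448.
So the global minimum of L is A(-2) + B(-2) + 5 = -304 − 416 + 5 = -715, attained at (-2, -2).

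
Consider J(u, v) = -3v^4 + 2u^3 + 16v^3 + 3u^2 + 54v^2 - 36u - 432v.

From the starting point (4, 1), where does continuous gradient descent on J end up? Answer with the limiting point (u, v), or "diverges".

J is separable, so gradient descent decouples: u follows -∂J/∂u, v follows -∂J/∂v.
∂J/∂u = 6(u - 2)(u + 3); at u=4 this is 84, so u decreases.
∂J/∂v = -12(v - 4)(v - 3)(v + 3); at v=1 this is -288, so v increases.
u converges to its nearest critical value 2 (a local min of the u-part); v converges to 3. The iterate converges to (2, 3).

(2, 3)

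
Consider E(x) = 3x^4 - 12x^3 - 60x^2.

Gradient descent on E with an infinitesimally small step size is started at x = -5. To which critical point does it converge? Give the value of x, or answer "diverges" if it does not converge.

E'(x) = 12x(x - 5)(x + 2), so E'(-5) = -1800.
Gradient descent moves in the -E' direction, i.e. x is increasing.
The nearest critical point in that direction is x = -2, where E'' = 168 > 0 (a local minimum). The iterate converges there.

-2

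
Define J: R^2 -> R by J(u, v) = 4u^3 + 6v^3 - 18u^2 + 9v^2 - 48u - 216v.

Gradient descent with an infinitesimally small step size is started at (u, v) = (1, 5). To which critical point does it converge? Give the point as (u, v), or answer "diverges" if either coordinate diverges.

J is separable, so gradient descent decouples: u follows -∂J/∂u, v follows -∂J/∂v.
∂J/∂u = 12(u - 4)(u + 1); at u=1 this is -72, so u increases.
∂J/∂v = 18(v - 3)(v + 4); at v=5 this is 324, so v decreases.
u converges to its nearest critical value 4 (a local min of the u-part); v converges to 3. The iterate converges to (4, 3).

(4, 3)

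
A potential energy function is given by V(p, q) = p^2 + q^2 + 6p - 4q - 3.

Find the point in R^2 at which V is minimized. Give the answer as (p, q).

(-3, 2)

V(p,q) separates as A(p) + B(q) − 3, so its minimum is min A + min B − 3.
A'(p) = 2p + 6 vanishes at p ∈ {-3}; B'(q) = 2q - 4 vanishes at q ∈ {2}.
Local minima of A (where A''>0): A(-3)=-9. Local minima of B: B(2)=-4.
So the global minimum of V is A(-3) + B(2) − 3 = -9 − 4 − 3 = -16, attained at (-3, 2).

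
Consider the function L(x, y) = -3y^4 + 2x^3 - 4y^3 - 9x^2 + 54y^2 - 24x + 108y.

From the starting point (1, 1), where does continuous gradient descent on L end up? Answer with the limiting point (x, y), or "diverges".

L is separable, so gradient descent decouples: x follows -∂L/∂x, y follows -∂L/∂y.
∂L/∂x = 6(x - 4)(x + 1); at x=1 this is -36, so x increases.
∂L/∂y = -12(y - 3)(y + 1)(y + 3); at y=1 this is 192, so y decreases.
x converges to its nearest critical value 4 (a local min of the x-part); y converges to -1. The iterate converges to (4, -1).

(4, -1)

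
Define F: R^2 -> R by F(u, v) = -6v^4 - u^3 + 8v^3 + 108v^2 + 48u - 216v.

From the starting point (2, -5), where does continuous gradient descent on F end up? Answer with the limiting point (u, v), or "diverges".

diverges

F is separable, so gradient descent decouples: u follows -∂F/∂u, v follows -∂F/∂v.
∂F/∂u = -3(u - 4)(u + 4); at u=2 this is 36, so u decreases.
∂F/∂v = -24(v - 3)(v - 1)(v + 3); at v=-5 this is 2304, so v decreases.
The v-coordinate has no critical point in that direction and runs off to infinity.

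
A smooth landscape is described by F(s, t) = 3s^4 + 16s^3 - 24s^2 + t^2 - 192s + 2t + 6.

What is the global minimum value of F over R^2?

-299

F(s,t) separates as P(s) + Q(t) + 6, so its minimum is min P + min Q + 6.
P'(s) = 12(s - 2)(s + 2)(s + 4) vanishes at s ∈ {-4, -2, 2}; Q'(t) = 2(t + 1) vanishes at t ∈ {-1}.
Local minima of P (where P''>0): P(-4)=128, P(2)=-304. Local minima of Q: Q(-1)=-1.
So the global minimum of F is P(2) + Q(-1) + 6 = -304 − 1 + 6 = -299, attained at (2, -1).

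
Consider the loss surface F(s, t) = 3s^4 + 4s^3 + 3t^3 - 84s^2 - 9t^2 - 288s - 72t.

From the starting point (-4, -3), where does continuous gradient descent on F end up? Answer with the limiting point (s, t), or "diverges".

F is separable, so gradient descent decouples: s follows -∂F/∂s, t follows -∂F/∂t.
∂F/∂s = 12(s - 4)(s + 2)(s + 3); at s=-4 this is -192, so s increases.
∂F/∂t = 9(t - 4)(t + 2); at t=-3 this is 63, so t decreases.
The t-coordinate has no critical point in that direction and runs off to infinity.

diverges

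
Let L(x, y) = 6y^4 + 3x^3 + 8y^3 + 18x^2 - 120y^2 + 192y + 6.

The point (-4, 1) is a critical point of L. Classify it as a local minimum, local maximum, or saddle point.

The mixed partial ∂²L/∂x∂y is 0, so the Hessian at any point is diag(L_xx, L_yy) = diag(18(x + 2), 24(3y^2 + 2y - 10)).
At (-4, 1): H = diag(-36, -120).
Both eigenvalues are negative, so H is negative definite: a local maximum.

local maximum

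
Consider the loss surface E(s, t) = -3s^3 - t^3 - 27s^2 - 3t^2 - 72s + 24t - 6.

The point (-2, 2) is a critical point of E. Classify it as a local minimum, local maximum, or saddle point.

The mixed partial ∂²E/∂s∂t is 0, so the Hessian at any point is diag(E_ss, E_tt) = diag(-18(s + 3), -6(t + 1)).
At (-2, 2): H = diag(-18, -18).
Both eigenvalues are negative, so H is negative definite: a local maximum.

local maximum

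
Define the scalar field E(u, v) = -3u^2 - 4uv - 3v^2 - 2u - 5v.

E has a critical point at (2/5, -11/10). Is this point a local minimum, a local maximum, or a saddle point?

The Hessian of E is constant: H = [[-6, -4], [-4, -6]].
det(H) = (-6)·(-6) − (-4)² = 20.
det(H) > 0 and tr(H) = -12 < 0, so H is negative definite and the point is a local maximum.

local maximum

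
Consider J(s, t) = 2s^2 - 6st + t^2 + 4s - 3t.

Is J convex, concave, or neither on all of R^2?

neither

J is quadratic, so its Hessian is the constant matrix H = [[4, -6], [-6, 2]].
det(H) = -28, tr(H) = 6.
det(H) < 0, so H is indefinite: neither convex nor concave.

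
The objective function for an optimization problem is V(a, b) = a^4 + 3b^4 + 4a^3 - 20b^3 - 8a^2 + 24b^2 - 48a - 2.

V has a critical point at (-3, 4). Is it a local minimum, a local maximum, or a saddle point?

local minimum

The mixed partial ∂²V/∂a∂b is 0, so the Hessian at any point is diag(V_aa, V_bb) = diag(4(3a^2 + 6a - 4), 12(3b^2 - 10b + 4)).
At (-3, 4): H = diag(20, 144).
Both eigenvalues are positive, so H is positive definite: a local minimum.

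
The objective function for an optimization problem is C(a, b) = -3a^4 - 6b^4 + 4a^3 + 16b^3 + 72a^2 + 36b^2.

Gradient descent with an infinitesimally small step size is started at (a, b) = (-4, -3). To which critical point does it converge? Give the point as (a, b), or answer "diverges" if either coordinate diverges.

diverges

C is separable, so gradient descent decouples: a follows -∂C/∂a, b follows -∂C/∂b.
∂C/∂a = -12a(a - 4)(a + 3); at a=-4 this is 384, so a decreases.
∂C/∂b = -24b(b - 3)(b + 1); at b=-3 this is 864, so b decreases.
The a-coordinate has no critical point in that direction and runs off to infinity.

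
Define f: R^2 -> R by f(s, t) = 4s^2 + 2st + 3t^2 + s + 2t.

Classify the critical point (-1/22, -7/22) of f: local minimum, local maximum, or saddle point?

local minimum

The Hessian of f is constant: H = [[8, 2], [2, 6]].
det(H) = 8·6 − 2² = 44.
det(H) > 0 and tr(H) = 14 > 0, so H is positive definite and the point is a local minimum.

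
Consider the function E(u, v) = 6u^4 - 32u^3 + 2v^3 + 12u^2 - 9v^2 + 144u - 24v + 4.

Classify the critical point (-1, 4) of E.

local minimum

The mixed partial ∂²E/∂u∂v is 0, so the Hessian at any point is diag(E_uu, E_vv) = diag(24(3u^2 - 8u + 1), 6(2v - 3)).
At (-1, 4): H = diag(288, 30).
Both eigenvalues are positive, so H is positive definite: a local minimum.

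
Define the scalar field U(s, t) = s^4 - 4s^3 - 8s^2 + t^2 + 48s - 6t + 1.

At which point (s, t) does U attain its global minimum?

(-2, 3)

U(s,t) separates as P(s) + Q(t) + 1, so its minimum is min P + min Q + 1.
P'(s) = 4(s - 3)(s - 2)(s + 2) vanishes at s ∈ {-2, 2, 3}; Q'(t) = 2(t - 3) vanishes at t ∈ {3}.
Local minima of P (where P''>0): P(-2)=-80, P(3)=45. Local minima of Q: Q(3)=-9.
So the global minimum of U is P(-2) + Q(3) + 1 = -80 − 9 + 1 = -88, attained at (-2, 3).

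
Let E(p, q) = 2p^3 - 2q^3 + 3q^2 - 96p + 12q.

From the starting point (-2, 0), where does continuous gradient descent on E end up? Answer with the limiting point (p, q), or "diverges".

(4, -1)

E is separable, so gradient descent decouples: p follows -∂E/∂p, q follows -∂E/∂q.
∂E/∂p = 6(p - 4)(p + 4); at p=-2 this is -72, so p increases.
∂E/∂q = -6(q - 2)(q + 1); at q=0 this is 12, so q decreases.
p converges to its nearest critical value 4 (a local min of the p-part); q converges to -1. The iterate converges to (4, -1).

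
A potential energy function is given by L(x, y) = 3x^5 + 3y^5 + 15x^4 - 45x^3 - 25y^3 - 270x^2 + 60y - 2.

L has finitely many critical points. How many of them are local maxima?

4

L separates as a function of x plus a function of y, so ∇L=0 decouples.
∂L/∂x = 15x(x - 3)(x + 3)(x + 4) = 0 at x ∈ {-4, -3, 0, 3}; ∂L/∂y = 15(y - 2)(y - 1)(y + 1)(y + 2) = 0 at y ∈ {-2, -1, 1, 2}.
The Hessian is diagonal: diag(L_xx, L_yy). Second derivatives: L_xx(-4)=-420, L_xx(-3)=270, L_xx(0)=-540, L_xx(3)=1890; L_yy(-2)=-180, L_yy(-1)=90, L_yy(1)=-90, L_yy(2)=180.
Local maxima occur where both diagonal entries negative: (-4, -2), (-4, 1), (0, -2), (0, 1). Count: 4.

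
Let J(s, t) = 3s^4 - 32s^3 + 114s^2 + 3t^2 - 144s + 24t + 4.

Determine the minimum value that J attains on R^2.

J(s,t) separates as P(s) + Q(t) + 4, so its minimum is min P + min Q + 4.
P'(s) = 12(s - 4)(s - 3)(s - 1) vanishes at s ∈ {1, 3, 4}; Q'(t) = 6(t + 4) vanishes at t ∈ {-4}.
Local minima of P (where P''>0): P(1)=-59, P(4)=-32. Local minima of Q: Q(-4)=-48.
So the global minimum of J is P(1) + Q(-4) + 4 = -59 − 48 + 4 = -103, attained at (1, -4).

-103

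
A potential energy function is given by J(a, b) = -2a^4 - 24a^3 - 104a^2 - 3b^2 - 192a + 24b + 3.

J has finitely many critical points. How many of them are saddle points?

J separates as a function of a plus a function of b, so ∇J=0 decouples.
∂J/∂a = -8(a + 2)(a + 3)(a + 4) = 0 at a ∈ {-4, -3, -2}; ∂J/∂b = -6(b - 4) = 0 at b ∈ {4}.
The Hessian is diagonal: diag(J_aa, J_bb). Second derivatives: J_aa(-4)=-16, J_aa(-3)=8, J_aa(-2)=-16; J_bb(4)=-6.
Saddle points occur where the two diagonal entries have opposite signs: (-3, 4). Count: 1.

1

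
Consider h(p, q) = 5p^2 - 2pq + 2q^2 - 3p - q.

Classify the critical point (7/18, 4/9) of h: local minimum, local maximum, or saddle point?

The Hessian of h is constant: H = [[10, -2], [-2, 4]].
det(H) = 10·4 − (-2)² = 36.
det(H) > 0 and tr(H) = 14 > 0, so H is positive definite and the point is a local minimum.

local minimum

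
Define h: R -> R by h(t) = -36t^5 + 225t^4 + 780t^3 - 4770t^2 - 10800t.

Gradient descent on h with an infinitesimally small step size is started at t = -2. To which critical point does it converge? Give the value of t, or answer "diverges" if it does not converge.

-3

h'(t) = -180(t - 5)(t - 4)(t + 1)(t + 3), so h'(-2) = 7560.
Gradient descent moves in the -h' direction, i.e. t is decreasing.
The nearest critical point in that direction is t = -3, where h'' = 20160 > 0 (a local minimum). The iterate converges there.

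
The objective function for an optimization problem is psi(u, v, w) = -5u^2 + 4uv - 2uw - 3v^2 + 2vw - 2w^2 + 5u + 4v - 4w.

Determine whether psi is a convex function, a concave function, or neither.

concave

psi is quadratic, so its Hessian is the constant matrix H = [[-10, 4, -2], [4, -6, 2], [-2, 2, -4]].
Leading principal minors: -10, 44, -144.
Signs alternate −, +, − ⇒ H ≺ 0 ⇒ concave.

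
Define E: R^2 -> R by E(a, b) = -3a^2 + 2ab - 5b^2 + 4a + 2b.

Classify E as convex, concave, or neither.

E is quadratic, so its Hessian is the constant matrix H = [[-6, 2], [2, -10]].
det(H) = 56, tr(H) = -16.
det(H) > 0 and tr(H) < 0, so H is negative definite everywhere: concave.

concave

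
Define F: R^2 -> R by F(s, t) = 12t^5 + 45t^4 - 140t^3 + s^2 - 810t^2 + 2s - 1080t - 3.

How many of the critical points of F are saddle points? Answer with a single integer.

2

F separates as a function of s plus a function of t, so ∇F=0 decouples.
∂F/∂s = 2(s + 1) = 0 at s ∈ {-1}; ∂F/∂t = 60(t - 3)(t + 1)(t + 2)(t + 3) = 0 at t ∈ {-3, -2, -1, 3}.
The Hessian is diagonal: diag(F_ss, F_tt). Second derivatives: F_ss(-1)=2; F_tt(-3)=-720, F_tt(-2)=300, F_tt(-1)=-480, F_tt(3)=7200.
Saddle points occur where the two diagonal entries have opposite signs: (-1, -3), (-1, -1). Count: 2.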